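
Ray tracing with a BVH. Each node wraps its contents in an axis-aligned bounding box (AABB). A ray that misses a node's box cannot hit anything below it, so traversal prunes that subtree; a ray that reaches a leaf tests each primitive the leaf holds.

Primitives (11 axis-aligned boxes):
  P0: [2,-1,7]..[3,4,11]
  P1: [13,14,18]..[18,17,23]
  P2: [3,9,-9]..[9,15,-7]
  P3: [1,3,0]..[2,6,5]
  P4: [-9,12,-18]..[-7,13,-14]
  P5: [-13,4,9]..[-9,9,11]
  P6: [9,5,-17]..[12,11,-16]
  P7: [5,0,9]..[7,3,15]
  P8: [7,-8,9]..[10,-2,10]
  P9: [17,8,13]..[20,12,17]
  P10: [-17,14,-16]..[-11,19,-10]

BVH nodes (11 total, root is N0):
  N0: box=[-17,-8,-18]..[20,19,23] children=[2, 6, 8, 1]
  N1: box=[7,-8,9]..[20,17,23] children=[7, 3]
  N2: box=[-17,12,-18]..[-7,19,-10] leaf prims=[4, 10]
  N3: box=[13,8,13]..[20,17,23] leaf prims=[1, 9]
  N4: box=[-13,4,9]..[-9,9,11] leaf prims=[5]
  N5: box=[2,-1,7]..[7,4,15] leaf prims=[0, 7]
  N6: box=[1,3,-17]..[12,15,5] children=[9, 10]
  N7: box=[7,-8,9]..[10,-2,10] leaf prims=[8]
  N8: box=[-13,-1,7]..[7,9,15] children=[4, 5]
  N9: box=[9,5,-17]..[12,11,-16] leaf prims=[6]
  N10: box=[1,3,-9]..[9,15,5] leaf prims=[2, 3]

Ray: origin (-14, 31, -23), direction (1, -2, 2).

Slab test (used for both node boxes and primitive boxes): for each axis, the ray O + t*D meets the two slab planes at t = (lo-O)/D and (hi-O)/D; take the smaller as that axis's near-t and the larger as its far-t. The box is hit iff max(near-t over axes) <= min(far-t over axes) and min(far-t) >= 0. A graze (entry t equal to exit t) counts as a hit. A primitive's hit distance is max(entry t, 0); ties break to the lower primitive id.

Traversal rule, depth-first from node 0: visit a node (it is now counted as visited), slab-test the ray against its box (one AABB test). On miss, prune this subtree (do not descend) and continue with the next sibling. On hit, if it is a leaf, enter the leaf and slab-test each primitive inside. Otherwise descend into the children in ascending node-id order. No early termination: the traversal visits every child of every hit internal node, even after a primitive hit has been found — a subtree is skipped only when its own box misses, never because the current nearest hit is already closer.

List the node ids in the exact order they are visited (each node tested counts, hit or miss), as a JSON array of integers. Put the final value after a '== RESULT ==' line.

Traverse from the root:
N0 x:[-3,34] y:[6,39/2] z:[5/2,23] -> hit [6,39/2], descend [1, 2, 6, 8]
  N1 x:[21,34] y:[7,39/2] z:[16,23] -> miss, prune
  N2 x:[-3,7] y:[6,19/2] z:[5/2,13/2] -> hit [6,13/2] leaf, test {P4(miss), P10(miss)}
  N6 x:[15,26] y:[8,14] z:[3,14] -> miss, prune
  N8 x:[1,21] y:[11,16] z:[15,19] -> hit [15,16], descend [4, 5]
    N4 x:[1,5] y:[11,27/2] z:[16,17] -> miss, prune
    N5 x:[16,21] y:[27/2,16] z:[15,19] -> hit [16,16] leaf, test {P0@t=16, P7(miss)}

Visited [0, 1, 2, 6, 8, 4, 5]. Tests: 7 box, 2 leaf. Nearest: P0.

== RESULT ==
[0, 1, 2, 6, 8, 4, 5]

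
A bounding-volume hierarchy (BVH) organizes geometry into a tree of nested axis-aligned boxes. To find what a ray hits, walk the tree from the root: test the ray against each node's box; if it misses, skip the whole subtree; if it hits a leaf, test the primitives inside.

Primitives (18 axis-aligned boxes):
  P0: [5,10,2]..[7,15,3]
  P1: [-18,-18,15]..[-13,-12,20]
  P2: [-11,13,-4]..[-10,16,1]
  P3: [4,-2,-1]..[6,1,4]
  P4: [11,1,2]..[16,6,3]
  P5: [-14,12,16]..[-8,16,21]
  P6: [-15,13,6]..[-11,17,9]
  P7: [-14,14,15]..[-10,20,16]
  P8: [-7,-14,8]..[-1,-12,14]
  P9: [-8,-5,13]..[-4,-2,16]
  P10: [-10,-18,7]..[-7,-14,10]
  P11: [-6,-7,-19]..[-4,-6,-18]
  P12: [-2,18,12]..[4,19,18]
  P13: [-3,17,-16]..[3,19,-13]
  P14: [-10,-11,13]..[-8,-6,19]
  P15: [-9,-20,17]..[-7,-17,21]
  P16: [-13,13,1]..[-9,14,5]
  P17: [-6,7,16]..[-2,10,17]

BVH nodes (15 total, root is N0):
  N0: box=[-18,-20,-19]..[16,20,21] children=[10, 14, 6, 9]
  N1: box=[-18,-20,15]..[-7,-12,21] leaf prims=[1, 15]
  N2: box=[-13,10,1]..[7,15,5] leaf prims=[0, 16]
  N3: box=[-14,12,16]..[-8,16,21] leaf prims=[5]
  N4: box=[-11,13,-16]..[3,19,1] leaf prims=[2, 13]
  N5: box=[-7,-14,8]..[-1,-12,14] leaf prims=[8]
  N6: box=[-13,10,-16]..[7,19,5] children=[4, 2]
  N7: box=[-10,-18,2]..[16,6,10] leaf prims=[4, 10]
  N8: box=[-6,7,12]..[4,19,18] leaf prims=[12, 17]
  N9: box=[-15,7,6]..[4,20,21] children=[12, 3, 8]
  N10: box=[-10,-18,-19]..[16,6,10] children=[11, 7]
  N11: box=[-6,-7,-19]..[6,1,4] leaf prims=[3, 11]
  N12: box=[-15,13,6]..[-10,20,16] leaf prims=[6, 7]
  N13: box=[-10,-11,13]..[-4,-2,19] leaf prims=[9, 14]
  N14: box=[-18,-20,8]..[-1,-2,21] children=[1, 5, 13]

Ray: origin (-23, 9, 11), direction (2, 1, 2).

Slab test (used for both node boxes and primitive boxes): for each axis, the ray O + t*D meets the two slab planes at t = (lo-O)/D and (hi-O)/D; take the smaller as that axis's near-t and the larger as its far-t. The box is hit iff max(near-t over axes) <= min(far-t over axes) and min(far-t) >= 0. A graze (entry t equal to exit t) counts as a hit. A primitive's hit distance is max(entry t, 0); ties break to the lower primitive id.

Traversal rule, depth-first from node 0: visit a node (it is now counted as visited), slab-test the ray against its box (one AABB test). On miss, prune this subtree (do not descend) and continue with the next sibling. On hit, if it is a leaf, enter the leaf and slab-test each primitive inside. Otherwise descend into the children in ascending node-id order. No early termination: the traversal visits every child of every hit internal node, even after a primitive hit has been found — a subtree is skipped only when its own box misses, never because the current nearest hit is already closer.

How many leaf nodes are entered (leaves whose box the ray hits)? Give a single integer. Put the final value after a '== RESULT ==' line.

Traverse from the root:
N0 x:[5/2,39/2] y:[-29,11] z:[-15,5] -> hit [5/2,5], descend [6, 9, 10, 14]
  N6 x:[5,15] y:[1,10] z:[-27/2,-3] -> miss, prune
  N9 x:[4,27/2] y:[-2,11] z:[-5/2,5] -> hit [4,5], descend [3, 8, 12]
    N3 x:[9/2,15/2] y:[3,7] z:[5/2,5] -> hit [9/2,5] leaf, test {P5@t=9/2}
    N8 x:[17/2,27/2] y:[-2,10] z:[1/2,7/2] -> miss, prune
    N12 x:[4,13/2] y:[4,11] z:[-5/2,5/2] -> miss, prune
  N10 x:[13/2,39/2] y:[-27,-3] z:[-15,-1/2] -> miss, prune
  N14 x:[5/2,11] y:[-29,-11] z:[-3/2,5] -> miss, prune

Summary -> nodes [0, 6, 9, 3, 8, 12, 10, 14]; box-tests=8; leaf-entries=1; first=P5

== RESULT ==
1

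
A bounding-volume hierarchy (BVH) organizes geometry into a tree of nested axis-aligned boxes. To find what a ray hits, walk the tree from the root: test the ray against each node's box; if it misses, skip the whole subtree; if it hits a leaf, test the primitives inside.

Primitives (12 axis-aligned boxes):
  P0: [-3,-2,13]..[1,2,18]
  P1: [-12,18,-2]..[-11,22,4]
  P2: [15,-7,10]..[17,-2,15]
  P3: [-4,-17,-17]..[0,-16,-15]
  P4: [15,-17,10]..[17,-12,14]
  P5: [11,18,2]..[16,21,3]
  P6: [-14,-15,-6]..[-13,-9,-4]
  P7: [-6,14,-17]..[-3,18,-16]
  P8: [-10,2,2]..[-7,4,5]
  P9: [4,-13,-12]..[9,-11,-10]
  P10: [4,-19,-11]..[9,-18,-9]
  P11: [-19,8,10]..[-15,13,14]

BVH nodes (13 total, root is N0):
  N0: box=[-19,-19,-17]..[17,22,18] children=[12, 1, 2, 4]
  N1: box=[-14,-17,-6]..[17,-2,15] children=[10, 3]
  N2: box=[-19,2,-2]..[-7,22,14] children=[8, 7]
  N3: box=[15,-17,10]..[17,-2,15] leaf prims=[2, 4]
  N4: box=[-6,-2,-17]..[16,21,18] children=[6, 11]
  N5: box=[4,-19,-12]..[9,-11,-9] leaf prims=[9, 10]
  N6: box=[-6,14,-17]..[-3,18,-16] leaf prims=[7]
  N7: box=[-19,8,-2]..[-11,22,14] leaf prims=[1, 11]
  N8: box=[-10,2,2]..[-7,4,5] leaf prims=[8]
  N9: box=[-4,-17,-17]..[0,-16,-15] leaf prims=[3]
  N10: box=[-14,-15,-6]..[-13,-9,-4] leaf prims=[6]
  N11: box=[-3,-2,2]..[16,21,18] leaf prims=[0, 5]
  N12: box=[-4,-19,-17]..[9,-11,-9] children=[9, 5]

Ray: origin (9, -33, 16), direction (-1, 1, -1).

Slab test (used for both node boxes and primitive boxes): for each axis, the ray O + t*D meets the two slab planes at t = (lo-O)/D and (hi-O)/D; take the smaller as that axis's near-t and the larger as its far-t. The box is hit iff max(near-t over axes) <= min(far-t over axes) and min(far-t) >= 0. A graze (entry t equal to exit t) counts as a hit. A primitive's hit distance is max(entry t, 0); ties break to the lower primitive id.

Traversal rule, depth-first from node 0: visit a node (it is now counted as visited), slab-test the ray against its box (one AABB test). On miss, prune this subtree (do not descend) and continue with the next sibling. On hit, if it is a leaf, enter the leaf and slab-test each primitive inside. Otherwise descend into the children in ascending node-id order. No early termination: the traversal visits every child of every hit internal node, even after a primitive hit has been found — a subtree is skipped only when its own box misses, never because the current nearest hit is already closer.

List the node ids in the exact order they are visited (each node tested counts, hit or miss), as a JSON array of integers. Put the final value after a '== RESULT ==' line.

Trace the traversal:
N0 x:[-8,28] y:[14,55] z:[-2,33] -> hit [14,28], descend [1, 2, 4, 12]
  N1 x:[-8,23] y:[16,31] z:[1,22] -> hit [16,22], descend [3, 10]
    N3 x:[-8,-6] y:[16,31] z:[1,6] -> miss, prune
    N10 x:[22,23] y:[18,24] z:[20,22] -> hit [22,22] leaf, test {P6@t=22}
  N2 x:[16,28] y:[35,55] z:[2,18] -> miss, prune
  N4 x:[-7,15] y:[31,54] z:[-2,33] -> miss, prune
  N12 x:[0,13] y:[14,22] z:[25,33] -> miss, prune

7 AABB tests over nodes [0, 1, 3, 10, 2, 4, 12]; 1 leaf entered; closest P6.

== RESULT ==
[0, 1, 3, 10, 2, 4, 12]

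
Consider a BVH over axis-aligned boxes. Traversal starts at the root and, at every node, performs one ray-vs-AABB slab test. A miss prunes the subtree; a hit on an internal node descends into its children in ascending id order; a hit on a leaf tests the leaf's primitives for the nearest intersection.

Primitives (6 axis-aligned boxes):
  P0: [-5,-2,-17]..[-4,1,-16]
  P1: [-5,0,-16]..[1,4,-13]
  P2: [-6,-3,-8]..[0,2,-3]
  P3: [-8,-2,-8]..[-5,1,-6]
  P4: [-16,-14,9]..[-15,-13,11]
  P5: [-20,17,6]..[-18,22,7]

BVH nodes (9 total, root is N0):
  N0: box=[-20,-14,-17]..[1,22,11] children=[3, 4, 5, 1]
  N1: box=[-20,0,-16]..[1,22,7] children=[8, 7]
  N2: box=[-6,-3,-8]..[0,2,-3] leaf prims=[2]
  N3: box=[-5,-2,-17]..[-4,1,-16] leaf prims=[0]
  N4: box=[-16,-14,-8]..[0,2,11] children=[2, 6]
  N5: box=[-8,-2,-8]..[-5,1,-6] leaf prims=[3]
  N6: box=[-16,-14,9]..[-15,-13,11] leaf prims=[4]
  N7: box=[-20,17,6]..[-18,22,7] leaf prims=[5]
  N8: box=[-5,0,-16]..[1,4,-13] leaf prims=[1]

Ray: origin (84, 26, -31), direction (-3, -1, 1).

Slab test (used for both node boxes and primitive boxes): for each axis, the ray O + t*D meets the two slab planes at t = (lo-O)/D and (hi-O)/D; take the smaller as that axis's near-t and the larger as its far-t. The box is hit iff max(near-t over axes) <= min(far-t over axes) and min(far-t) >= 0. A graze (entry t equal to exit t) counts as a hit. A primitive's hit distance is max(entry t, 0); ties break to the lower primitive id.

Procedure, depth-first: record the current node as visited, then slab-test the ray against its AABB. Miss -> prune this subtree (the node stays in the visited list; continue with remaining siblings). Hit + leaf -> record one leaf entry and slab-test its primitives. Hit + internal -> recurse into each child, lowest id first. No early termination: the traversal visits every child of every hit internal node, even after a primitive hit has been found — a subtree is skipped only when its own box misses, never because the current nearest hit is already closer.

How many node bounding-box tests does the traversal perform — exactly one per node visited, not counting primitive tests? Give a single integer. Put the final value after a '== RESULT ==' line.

Traverse from the root:
N0 x:[83/3,104/3] y:[4,40] z:[14,42] -> hit [83/3,104/3], descend [1, 3, 4, 5]
  N1 x:[83/3,104/3] y:[4,26] z:[15,38] -> miss, prune
  N3 x:[88/3,89/3] y:[25,28] z:[14,15] -> miss, prune
  N4 x:[28,100/3] y:[24,40] z:[23,42] -> hit [28,100/3], descend [2, 6]
    N2 x:[28,30] y:[24,29] z:[23,28] -> hit [28,28] leaf, test {P2@t=28}
    N6 x:[33,100/3] y:[39,40] z:[40,42] -> miss, prune
  N5 x:[89/3,92/3] y:[25,28] z:[23,25] -> miss, prune

7 AABB tests over nodes [0, 1, 3, 4, 2, 6, 5]; 1 leaf entered; closest P2.

== RESULT ==
7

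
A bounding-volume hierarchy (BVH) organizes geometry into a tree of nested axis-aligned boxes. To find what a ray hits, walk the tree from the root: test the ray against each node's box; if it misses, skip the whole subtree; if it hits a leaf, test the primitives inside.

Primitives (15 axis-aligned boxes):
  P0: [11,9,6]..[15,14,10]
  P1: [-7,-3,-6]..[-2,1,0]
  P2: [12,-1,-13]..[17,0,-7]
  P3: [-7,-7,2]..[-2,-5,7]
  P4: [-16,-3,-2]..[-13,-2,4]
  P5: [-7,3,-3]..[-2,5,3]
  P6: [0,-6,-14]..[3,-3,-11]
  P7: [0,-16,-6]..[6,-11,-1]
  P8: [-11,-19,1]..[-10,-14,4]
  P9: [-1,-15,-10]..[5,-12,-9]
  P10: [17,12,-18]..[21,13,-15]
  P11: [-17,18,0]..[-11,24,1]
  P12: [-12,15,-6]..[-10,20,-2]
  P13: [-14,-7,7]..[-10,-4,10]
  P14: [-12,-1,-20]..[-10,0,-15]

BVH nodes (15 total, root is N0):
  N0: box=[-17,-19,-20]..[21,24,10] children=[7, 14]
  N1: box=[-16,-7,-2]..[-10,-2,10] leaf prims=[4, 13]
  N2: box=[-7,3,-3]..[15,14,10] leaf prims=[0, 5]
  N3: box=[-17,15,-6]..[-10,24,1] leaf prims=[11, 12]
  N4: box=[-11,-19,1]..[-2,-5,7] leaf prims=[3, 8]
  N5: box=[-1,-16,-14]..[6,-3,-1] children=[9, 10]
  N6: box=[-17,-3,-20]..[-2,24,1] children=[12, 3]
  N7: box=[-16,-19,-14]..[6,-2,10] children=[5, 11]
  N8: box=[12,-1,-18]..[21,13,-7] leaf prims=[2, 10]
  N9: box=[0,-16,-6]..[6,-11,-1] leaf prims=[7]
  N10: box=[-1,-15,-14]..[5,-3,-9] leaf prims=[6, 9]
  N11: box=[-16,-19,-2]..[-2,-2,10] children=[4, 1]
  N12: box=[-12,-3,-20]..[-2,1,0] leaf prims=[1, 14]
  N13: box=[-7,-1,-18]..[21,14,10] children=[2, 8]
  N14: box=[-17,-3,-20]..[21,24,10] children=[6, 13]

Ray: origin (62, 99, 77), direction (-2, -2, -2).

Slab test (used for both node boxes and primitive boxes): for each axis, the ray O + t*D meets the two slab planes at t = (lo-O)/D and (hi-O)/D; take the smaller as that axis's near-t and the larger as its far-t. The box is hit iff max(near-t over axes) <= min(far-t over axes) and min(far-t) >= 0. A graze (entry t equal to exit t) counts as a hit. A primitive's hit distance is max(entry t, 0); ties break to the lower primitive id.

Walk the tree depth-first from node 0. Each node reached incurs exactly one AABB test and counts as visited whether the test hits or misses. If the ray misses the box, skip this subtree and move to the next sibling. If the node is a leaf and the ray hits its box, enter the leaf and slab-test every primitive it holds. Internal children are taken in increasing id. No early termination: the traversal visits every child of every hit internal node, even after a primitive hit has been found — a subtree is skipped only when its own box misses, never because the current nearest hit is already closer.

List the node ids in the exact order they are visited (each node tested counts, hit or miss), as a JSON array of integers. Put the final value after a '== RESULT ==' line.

Trace the traversal:
N0 x:[41/2,79/2] y:[75/2,59] z:[67/2,97/2] -> hit [75/2,79/2], descend [7, 14]
  N7 x:[28,39] y:[101/2,59] z:[67/2,91/2] -> miss, prune
  N14 x:[41/2,79/2] y:[75/2,51] z:[67/2,97/2] -> hit [75/2,79/2], descend [6, 13]
    N6 x:[32,79/2] y:[75/2,51] z:[38,97/2] -> hit [38,79/2], descend [3, 12]
      N3 x:[36,79/2] y:[75/2,42] z:[38,83/2] -> hit [38,79/2] leaf, test {P11@t=38, P12(miss)}
      N12 x:[32,37] y:[49,51] z:[77/2,97/2] -> miss, prune
    N13 x:[41/2,69/2] y:[85/2,50] z:[67/2,95/2] -> miss, prune

order=[0, 7, 14, 6, 3, 12, 13]  |boxes|=7  |leaves|=1  hit=P11

== RESULT ==
[0, 7, 14, 6, 3, 12, 13]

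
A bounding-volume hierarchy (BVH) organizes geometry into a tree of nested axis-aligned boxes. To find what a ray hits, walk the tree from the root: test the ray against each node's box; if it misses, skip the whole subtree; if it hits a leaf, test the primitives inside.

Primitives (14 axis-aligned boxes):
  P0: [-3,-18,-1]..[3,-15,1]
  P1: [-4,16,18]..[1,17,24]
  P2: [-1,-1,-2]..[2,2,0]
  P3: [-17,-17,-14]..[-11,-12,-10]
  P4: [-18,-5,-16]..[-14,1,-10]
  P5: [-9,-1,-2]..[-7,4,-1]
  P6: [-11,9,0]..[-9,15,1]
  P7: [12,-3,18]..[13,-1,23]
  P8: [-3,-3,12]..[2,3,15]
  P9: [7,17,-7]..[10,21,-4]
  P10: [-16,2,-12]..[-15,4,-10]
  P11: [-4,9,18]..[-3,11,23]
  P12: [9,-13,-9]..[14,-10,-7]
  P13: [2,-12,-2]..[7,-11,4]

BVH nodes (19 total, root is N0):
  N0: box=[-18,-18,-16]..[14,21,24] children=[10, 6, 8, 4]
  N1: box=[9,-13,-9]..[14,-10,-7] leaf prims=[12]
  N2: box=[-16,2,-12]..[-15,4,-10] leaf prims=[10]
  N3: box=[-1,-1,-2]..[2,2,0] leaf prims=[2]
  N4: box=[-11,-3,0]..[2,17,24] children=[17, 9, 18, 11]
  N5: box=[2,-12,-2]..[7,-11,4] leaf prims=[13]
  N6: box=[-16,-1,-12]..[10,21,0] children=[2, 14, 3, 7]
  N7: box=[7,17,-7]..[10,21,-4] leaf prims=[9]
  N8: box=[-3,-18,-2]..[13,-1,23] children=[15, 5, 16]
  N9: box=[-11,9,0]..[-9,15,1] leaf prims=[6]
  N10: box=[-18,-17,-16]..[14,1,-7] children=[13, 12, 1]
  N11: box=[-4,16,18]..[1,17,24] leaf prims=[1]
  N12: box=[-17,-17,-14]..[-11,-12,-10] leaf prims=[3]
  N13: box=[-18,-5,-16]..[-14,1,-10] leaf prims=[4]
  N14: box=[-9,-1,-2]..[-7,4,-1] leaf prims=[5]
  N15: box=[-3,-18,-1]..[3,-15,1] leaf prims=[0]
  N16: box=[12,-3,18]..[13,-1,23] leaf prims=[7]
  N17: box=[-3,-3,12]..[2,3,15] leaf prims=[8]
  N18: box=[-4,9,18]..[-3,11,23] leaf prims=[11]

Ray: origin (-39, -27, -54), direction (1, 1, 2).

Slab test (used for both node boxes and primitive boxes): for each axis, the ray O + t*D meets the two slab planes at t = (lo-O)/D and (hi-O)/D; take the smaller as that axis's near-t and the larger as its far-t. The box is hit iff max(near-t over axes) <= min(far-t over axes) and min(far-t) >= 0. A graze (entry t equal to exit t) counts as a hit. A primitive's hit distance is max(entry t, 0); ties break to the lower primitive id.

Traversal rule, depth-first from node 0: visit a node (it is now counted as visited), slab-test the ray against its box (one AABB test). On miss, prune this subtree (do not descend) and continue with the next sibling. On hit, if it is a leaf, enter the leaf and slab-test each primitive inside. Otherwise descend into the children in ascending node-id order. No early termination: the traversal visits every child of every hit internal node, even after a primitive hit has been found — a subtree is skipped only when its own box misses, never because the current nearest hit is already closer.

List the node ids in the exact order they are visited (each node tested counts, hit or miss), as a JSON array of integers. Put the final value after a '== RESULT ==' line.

Traverse from the root:
N0 x:[21,53] y:[9,48] z:[19,39] -> hit [21,39], descend [4, 6, 8, 10]
  N4 x:[28,41] y:[24,44] z:[27,39] -> hit [28,39], descend [9, 11, 17, 18]
    N9 x:[28,30] y:[36,42] z:[27,55/2] -> miss, prune
    N11 x:[35,40] y:[43,44] z:[36,39] -> miss, prune
    N17 x:[36,41] y:[24,30] z:[33,69/2] -> miss, prune
    N18 x:[35,36] y:[36,38] z:[36,77/2] -> hit [36,36] leaf, test {P11@t=36}
  N6 x:[23,49] y:[26,48] z:[21,27] -> hit [26,27], descend [2, 3, 7, 14]
    N2 x:[23,24] y:[29,31] z:[21,22] -> miss, prune
    N3 x:[38,41] y:[26,29] z:[26,27] -> miss, prune
    N7 x:[46,49] y:[44,48] z:[47/2,25] -> miss, prune
    N14 x:[30,32] y:[26,31] z:[26,53/2] -> miss, prune
  N8 x:[36,52] y:[9,26] z:[26,77/2] -> miss, prune
  N10 x:[21,53] y:[10,28] z:[19,47/2] -> hit [21,47/2], descend [1, 12, 13]
    N1 x:[48,53] y:[14,17] z:[45/2,47/2] -> miss, prune
    N12 x:[22,28] y:[10,15] z:[20,22] -> miss, prune
    N13 x:[21,25] y:[22,28] z:[19,22] -> hit [22,22] leaf, test {P4@t=22}

order=[0, 4, 9, 11, 17, 18, 6, 2, 3, 7, 14, 8, 10, 1, 12, 13]  |boxes|=16  |leaves|=2  hit=P4

== RESULT ==
[0, 4, 9, 11, 17, 18, 6, 2, 3, 7, 14, 8, 10, 1, 12, 13]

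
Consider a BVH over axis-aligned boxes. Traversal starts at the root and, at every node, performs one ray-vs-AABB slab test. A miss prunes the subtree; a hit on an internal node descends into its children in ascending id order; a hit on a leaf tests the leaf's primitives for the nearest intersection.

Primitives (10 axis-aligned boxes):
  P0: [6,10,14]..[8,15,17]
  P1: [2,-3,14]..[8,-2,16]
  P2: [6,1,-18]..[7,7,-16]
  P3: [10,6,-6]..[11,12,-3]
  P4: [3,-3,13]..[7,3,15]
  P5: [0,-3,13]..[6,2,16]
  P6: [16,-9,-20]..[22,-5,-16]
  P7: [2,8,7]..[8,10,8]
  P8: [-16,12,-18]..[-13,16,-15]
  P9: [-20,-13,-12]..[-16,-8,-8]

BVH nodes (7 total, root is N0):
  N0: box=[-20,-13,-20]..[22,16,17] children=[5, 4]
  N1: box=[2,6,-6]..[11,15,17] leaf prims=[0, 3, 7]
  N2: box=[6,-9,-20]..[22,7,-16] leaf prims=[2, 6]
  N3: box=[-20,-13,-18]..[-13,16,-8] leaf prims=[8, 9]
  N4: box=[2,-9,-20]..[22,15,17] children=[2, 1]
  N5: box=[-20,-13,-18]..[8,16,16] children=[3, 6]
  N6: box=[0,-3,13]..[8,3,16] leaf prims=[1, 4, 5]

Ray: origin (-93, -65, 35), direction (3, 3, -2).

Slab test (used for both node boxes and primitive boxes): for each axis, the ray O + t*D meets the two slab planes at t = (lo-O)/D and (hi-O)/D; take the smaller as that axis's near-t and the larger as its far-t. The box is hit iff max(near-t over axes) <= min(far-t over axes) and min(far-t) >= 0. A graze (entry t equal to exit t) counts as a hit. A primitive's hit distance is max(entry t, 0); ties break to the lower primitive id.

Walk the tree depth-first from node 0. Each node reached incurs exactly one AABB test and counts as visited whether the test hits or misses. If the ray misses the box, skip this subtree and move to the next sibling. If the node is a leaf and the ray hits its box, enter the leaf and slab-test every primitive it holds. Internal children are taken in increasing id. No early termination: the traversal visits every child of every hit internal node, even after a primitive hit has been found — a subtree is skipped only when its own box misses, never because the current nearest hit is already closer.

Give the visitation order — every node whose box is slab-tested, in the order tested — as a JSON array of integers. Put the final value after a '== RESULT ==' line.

Walk:
N0 x:[73/3,115/3] y:[52/3,27] z:[9,55/2] -> hit [73/3,27], descend [4, 5]
  N4 x:[95/3,115/3] y:[56/3,80/3] z:[9,55/2] -> miss, prune
  N5 x:[73/3,101/3] y:[52/3,27] z:[19/2,53/2] -> hit [73/3,53/2], descend [3, 6]
    N3 x:[73/3,80/3] y:[52/3,27] z:[43/2,53/2] -> hit [73/3,53/2] leaf, test {P8@t=77/3, P9(miss)}
    N6 x:[31,101/3] y:[62/3,68/3] z:[19/2,11] -> miss, prune

5 AABB tests over nodes [0, 4, 5, 3, 6]; 1 leaf entered; closest P8.

== RESULT ==
[0, 4, 5, 3, 6]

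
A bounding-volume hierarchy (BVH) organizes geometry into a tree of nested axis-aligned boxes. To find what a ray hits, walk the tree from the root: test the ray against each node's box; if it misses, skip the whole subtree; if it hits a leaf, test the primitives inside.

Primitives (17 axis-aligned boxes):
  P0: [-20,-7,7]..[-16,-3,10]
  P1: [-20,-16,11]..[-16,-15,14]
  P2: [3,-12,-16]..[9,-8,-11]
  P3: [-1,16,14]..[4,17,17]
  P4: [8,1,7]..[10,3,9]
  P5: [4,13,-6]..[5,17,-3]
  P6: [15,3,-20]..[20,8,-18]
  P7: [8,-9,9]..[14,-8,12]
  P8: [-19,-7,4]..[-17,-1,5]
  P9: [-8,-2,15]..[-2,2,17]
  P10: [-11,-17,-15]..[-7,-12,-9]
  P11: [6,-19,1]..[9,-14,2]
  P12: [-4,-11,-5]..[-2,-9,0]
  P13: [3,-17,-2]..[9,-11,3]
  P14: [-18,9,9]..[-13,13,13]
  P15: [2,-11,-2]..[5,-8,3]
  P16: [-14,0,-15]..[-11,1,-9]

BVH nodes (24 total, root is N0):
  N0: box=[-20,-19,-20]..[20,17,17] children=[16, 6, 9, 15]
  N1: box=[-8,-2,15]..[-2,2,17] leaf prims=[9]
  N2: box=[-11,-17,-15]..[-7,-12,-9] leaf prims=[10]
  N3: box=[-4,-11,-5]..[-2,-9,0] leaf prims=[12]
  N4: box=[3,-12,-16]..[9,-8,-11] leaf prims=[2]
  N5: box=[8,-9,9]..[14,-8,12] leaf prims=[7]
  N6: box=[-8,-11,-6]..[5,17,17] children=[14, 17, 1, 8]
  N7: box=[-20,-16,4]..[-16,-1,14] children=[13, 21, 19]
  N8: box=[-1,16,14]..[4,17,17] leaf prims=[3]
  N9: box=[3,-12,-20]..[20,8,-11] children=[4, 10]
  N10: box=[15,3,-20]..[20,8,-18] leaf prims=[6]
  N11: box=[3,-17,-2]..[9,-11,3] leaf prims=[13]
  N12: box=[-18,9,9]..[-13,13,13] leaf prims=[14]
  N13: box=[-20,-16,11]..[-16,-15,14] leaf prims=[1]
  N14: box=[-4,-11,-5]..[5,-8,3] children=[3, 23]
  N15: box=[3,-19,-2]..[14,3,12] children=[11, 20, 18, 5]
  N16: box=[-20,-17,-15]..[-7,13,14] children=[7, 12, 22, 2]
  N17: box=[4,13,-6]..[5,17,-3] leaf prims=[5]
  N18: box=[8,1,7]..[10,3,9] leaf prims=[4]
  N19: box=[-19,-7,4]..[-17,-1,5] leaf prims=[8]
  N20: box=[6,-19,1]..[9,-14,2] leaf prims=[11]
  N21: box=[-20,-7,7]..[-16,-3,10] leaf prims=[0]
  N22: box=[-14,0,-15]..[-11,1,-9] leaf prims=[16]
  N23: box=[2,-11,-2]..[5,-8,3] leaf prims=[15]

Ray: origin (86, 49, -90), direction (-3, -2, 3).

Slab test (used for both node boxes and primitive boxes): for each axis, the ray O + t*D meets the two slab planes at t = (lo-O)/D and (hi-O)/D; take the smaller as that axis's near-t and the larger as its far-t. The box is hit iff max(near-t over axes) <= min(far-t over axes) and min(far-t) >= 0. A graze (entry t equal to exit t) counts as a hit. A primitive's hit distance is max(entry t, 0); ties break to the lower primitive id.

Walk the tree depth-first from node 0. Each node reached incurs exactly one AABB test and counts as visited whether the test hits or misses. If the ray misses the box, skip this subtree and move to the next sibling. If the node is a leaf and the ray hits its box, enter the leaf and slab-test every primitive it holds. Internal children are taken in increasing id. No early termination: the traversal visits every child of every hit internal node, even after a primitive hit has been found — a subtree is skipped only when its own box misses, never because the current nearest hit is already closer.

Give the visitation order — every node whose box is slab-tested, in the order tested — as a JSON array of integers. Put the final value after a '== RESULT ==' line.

Trace the traversal:
N0 x:[22,106/3] y:[16,34] z:[70/3,107/3] -> hit [70/3,34], descend [6, 9, 15, 16]
  N6 x:[27,94/3] y:[16,30] z:[28,107/3] -> hit [28,30], descend [1, 8, 14, 17]
    N1 x:[88/3,94/3] y:[47/2,51/2] z:[35,107/3] -> miss, prune
    N8 x:[82/3,29] y:[16,33/2] z:[104/3,107/3] -> miss, prune
    N14 x:[27,30] y:[57/2,30] z:[85/3,31] -> hit [57/2,30], descend [3, 23]
      N3 x:[88/3,30] y:[29,30] z:[85/3,30] -> hit [88/3,30] leaf, test {P12@t=88/3}
      N23 x:[27,28] y:[57/2,30] z:[88/3,31] -> miss, prune
    N17 x:[27,82/3] y:[16,18] z:[28,29] -> miss, prune
  N9 x:[22,83/3] y:[41/2,61/2] z:[70/3,79/3] -> hit [70/3,79/3], descend [4, 10]
    N4 x:[77/3,83/3] y:[57/2,61/2] z:[74/3,79/3] -> miss, prune
    N10 x:[22,71/3] y:[41/2,23] z:[70/3,24] -> miss, prune
  N15 x:[24,83/3] y:[23,34] z:[88/3,34] -> miss, prune
  N16 x:[31,106/3] y:[18,33] z:[25,104/3] -> hit [31,33], descend [2, 7, 12, 22]
    N2 x:[31,97/3] y:[61/2,33] z:[25,27] -> miss, prune
    N7 x:[34,106/3] y:[25,65/2] z:[94/3,104/3] -> miss, prune
    N12 x:[33,104/3] y:[18,20] z:[33,103/3] -> miss, prune
    N22 x:[97/3,100/3] y:[24,49/2] z:[25,27] -> miss, prune

17 AABB tests over nodes [0, 6, 1, 8, 14, 3, 23, 17, 9, 4, 10, 15, 16, 2, 7, 12, 22]; 1 leaf entered; closest P12.

== RESULT ==
[0, 6, 1, 8, 14, 3, 23, 17, 9, 4, 10, 15, 16, 2, 7, 12, 22]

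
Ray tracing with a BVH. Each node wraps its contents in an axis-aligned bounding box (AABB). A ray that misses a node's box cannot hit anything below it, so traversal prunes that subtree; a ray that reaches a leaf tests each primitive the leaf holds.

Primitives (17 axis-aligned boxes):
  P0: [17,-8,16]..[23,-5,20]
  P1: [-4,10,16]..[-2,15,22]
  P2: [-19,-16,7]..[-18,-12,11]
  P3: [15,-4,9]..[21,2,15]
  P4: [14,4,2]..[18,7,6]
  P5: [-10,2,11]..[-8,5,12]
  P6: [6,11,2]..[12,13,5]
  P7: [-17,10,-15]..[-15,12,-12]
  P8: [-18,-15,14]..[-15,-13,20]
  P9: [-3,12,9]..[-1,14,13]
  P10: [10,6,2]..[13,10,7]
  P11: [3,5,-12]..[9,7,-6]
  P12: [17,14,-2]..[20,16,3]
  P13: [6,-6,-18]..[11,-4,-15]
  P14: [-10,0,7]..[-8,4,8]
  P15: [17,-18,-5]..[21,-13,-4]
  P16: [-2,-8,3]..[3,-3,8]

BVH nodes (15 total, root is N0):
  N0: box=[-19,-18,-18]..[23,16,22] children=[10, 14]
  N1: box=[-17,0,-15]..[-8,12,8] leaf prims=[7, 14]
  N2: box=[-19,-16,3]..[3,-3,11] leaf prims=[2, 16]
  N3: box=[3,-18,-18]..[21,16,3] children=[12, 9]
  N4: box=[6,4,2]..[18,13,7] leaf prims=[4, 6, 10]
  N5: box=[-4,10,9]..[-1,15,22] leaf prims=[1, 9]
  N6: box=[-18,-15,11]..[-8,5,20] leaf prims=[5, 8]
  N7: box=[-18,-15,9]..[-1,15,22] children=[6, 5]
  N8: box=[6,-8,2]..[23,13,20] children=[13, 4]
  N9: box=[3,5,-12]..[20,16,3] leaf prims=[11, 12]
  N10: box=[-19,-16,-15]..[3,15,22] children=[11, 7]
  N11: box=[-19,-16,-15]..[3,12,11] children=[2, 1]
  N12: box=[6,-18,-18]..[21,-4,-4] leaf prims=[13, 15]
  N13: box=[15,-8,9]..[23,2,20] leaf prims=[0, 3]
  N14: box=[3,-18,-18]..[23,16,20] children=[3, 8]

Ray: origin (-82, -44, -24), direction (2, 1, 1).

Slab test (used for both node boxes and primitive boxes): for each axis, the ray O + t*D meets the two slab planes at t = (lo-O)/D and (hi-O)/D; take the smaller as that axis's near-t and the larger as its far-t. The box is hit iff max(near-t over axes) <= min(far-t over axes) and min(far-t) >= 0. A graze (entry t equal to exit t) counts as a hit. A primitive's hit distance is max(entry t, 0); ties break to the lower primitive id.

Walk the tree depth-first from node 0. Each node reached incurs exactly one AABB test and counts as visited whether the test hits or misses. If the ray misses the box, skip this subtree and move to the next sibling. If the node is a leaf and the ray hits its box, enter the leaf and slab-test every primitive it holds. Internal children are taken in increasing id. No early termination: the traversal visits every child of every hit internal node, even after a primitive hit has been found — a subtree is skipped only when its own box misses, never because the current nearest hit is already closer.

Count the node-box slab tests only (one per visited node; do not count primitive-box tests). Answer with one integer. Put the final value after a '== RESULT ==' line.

Walk:
N0 x:[63/2,105/2] y:[26,60] z:[6,46] -> hit [63/2,46], descend [10, 14]
  N10 x:[63/2,85/2] y:[28,59] z:[9,46] -> hit [63/2,85/2], descend [7, 11]
    N7 x:[32,81/2] y:[29,59] z:[33,46] -> hit [33,81/2], descend [5, 6]
      N5 x:[39,81/2] y:[54,59] z:[33,46] -> miss, prune
      N6 x:[32,37] y:[29,49] z:[35,44] -> hit [35,37] leaf, test {P5(miss), P8(miss)}
    N11 x:[63/2,85/2] y:[28,56] z:[9,35] -> hit [63/2,35], descend [1, 2]
      N1 x:[65/2,37] y:[44,56] z:[9,32] -> miss, prune
      N2 x:[63/2,85/2] y:[28,41] z:[27,35] -> hit [63/2,35] leaf, test {P2@t=63/2, P16(miss)}
  N14 x:[85/2,105/2] y:[26,60] z:[6,44] -> hit [85/2,44], descend [3, 8]
    N3 x:[85/2,103/2] y:[26,60] z:[6,27] -> miss, prune
    N8 x:[44,105/2] y:[36,57] z:[26,44] -> hit [44,44], descend [4, 13]
      N4 x:[44,50] y:[48,57] z:[26,31] -> miss, prune
      N13 x:[97/2,105/2] y:[36,46] z:[33,44] -> miss, prune

order=[0, 10, 7, 5, 6, 11, 1, 2, 14, 3, 8, 4, 13]  |boxes|=13  |leaves|=2  hit=P2

== RESULT ==
13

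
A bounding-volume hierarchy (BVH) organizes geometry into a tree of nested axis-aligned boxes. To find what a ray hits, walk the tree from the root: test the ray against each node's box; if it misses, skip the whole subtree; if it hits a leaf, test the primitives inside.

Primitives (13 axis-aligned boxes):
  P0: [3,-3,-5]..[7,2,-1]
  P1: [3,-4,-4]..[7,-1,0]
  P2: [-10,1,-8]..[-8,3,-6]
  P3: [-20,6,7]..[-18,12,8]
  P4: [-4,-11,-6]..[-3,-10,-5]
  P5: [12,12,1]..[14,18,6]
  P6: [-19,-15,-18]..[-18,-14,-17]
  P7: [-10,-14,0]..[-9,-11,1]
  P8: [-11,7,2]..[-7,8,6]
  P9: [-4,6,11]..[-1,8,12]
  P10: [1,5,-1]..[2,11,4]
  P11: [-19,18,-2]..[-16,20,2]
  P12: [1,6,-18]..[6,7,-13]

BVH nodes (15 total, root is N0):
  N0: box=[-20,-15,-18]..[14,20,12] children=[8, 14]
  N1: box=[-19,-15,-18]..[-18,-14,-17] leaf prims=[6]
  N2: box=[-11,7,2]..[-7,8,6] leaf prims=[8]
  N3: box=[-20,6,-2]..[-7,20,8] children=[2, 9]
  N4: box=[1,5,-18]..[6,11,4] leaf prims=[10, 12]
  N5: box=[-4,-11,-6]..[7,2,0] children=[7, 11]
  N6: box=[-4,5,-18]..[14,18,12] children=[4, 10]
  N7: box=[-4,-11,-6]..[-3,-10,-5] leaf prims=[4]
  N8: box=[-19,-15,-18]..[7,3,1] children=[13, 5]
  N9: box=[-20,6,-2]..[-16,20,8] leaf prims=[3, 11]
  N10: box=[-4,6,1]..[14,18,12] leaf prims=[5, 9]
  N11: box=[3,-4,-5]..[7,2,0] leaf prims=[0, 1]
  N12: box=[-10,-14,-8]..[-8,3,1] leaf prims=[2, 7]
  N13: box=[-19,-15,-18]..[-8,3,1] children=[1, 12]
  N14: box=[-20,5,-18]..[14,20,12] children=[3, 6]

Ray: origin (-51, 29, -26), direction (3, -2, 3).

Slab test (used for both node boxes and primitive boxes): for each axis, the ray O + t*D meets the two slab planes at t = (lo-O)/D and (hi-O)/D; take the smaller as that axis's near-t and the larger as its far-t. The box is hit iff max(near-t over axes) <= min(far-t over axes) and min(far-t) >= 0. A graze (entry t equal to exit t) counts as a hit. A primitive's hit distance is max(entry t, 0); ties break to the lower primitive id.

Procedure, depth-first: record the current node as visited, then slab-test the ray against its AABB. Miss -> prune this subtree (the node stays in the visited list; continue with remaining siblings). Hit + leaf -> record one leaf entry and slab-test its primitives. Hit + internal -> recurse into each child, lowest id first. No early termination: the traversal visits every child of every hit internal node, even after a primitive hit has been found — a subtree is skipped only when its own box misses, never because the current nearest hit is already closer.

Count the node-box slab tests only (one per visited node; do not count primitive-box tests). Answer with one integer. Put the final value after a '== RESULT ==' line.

Trace the traversal:
N0 x:[31/3,65/3] y:[9/2,22] z:[8/3,38/3] -> hit [31/3,38/3], descend [8, 14]
  N8 x:[32/3,58/3] y:[13,22] z:[8/3,9] -> miss, prune
  N14 x:[31/3,65/3] y:[9/2,12] z:[8/3,38/3] -> hit [31/3,12], descend [3, 6]
    N3 x:[31/3,44/3] y:[9/2,23/2] z:[8,34/3] -> hit [31/3,34/3], descend [2, 9]
      N2 x:[40/3,44/3] y:[21/2,11] z:[28/3,32/3] -> miss, prune
      N9 x:[31/3,35/3] y:[9/2,23/2] z:[8,34/3] -> hit [31/3,34/3] leaf, test {P3@t=11, P11(miss)}
    N6 x:[47/3,65/3] y:[11/2,12] z:[8/3,38/3] -> miss, prune

7 AABB tests over nodes [0, 8, 14, 3, 2, 9, 6]; 1 leaf entered; closest P3.

== RESULT ==
7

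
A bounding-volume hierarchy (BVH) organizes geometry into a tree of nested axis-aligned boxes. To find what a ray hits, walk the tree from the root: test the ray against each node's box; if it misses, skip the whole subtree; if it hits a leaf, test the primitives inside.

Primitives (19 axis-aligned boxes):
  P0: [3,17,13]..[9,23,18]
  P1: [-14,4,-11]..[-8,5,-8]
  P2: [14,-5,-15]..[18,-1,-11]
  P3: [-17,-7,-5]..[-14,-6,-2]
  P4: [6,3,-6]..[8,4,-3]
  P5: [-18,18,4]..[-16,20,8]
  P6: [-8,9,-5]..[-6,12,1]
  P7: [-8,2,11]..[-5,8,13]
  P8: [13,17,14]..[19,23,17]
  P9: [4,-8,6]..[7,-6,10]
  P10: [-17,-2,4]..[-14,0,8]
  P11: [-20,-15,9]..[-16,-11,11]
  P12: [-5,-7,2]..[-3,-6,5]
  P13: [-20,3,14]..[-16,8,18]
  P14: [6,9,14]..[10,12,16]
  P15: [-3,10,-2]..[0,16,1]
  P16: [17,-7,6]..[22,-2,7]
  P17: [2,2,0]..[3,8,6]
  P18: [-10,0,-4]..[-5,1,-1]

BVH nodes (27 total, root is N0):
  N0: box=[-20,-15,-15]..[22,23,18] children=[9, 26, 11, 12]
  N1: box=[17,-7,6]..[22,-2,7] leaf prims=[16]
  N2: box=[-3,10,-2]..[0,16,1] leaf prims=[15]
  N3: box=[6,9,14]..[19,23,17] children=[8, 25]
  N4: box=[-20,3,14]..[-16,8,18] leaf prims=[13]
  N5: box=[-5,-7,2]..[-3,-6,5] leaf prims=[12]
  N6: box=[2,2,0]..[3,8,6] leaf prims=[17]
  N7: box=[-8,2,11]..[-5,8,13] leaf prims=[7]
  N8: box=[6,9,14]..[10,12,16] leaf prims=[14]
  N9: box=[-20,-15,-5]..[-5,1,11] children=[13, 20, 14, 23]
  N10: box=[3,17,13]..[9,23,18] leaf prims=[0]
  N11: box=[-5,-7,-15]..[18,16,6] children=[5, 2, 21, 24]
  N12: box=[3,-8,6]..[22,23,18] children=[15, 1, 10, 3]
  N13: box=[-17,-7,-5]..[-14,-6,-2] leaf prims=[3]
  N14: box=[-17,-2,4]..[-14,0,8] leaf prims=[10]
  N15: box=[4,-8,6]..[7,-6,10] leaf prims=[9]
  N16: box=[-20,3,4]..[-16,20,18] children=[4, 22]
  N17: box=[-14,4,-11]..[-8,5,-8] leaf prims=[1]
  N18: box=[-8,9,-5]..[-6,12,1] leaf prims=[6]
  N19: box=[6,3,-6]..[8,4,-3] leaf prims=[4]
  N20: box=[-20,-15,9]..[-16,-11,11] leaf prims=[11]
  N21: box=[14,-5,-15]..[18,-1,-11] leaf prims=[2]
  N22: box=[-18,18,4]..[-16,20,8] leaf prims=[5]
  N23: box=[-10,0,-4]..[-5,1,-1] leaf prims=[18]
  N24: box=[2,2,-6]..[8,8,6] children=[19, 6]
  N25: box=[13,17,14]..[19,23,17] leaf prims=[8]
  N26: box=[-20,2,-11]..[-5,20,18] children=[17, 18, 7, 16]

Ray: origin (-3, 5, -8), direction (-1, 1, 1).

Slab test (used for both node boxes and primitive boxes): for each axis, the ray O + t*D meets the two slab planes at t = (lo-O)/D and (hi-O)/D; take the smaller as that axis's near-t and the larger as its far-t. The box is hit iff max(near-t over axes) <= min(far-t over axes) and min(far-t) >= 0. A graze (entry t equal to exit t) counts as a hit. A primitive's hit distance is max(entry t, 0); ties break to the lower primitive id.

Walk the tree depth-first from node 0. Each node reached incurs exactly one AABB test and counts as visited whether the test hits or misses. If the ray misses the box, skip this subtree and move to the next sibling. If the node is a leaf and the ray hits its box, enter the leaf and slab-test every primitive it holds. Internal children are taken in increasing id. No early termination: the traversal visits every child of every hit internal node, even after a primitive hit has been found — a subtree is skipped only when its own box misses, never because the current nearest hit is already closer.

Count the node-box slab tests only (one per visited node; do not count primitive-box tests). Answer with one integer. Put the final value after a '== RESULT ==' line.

Walk:
N0 x:[-25,17] y:[-20,18] z:[-7,26] -> hit [-7,17], descend [9, 11, 12, 26]
  N9 x:[2,17] y:[-20,-4] z:[3,19] -> miss, prune
  N11 x:[-21,2] y:[-12,11] z:[-7,14] -> hit [-7,2], descend [2, 5, 21, 24]
    N2 x:[-3,0] y:[5,11] z:[6,9] -> miss, prune
    N5 x:[0,2] y:[-12,-11] z:[10,13] -> miss, prune
    N21 x:[-21,-17] y:[-10,-6] z:[-7,-3] -> miss, prune
    N24 x:[-11,-5] y:[-3,3] z:[2,14] -> miss, prune
  N12 x:[-25,-6] y:[-13,18] z:[14,26] -> miss, prune
  N26 x:[2,17] y:[-3,15] z:[-3,26] -> hit [2,15], descend [7, 16, 17, 18]
    N7 x:[2,5] y:[-3,3] z:[19,21] -> miss, prune
    N16 x:[13,17] y:[-2,15] z:[12,26] -> hit [13,15], descend [4, 22]
      N4 x:[13,17] y:[-2,3] z:[22,26] -> miss, prune
      N22 x:[13,15] y:[13,15] z:[12,16] -> hit [13,15] leaf, test {P5@t=13}
    N17 x:[5,11] y:[-1,0] z:[-3,0] -> miss, prune
    N18 x:[3,5] y:[4,7] z:[3,9] -> hit [4,5] leaf, test {P6@t=4}

Visited [0, 9, 11, 2, 5, 21, 24, 12, 26, 7, 16, 4, 22, 17, 18]. Tests: 15 box, 2 leaf. Nearest: P6.

== RESULT ==
15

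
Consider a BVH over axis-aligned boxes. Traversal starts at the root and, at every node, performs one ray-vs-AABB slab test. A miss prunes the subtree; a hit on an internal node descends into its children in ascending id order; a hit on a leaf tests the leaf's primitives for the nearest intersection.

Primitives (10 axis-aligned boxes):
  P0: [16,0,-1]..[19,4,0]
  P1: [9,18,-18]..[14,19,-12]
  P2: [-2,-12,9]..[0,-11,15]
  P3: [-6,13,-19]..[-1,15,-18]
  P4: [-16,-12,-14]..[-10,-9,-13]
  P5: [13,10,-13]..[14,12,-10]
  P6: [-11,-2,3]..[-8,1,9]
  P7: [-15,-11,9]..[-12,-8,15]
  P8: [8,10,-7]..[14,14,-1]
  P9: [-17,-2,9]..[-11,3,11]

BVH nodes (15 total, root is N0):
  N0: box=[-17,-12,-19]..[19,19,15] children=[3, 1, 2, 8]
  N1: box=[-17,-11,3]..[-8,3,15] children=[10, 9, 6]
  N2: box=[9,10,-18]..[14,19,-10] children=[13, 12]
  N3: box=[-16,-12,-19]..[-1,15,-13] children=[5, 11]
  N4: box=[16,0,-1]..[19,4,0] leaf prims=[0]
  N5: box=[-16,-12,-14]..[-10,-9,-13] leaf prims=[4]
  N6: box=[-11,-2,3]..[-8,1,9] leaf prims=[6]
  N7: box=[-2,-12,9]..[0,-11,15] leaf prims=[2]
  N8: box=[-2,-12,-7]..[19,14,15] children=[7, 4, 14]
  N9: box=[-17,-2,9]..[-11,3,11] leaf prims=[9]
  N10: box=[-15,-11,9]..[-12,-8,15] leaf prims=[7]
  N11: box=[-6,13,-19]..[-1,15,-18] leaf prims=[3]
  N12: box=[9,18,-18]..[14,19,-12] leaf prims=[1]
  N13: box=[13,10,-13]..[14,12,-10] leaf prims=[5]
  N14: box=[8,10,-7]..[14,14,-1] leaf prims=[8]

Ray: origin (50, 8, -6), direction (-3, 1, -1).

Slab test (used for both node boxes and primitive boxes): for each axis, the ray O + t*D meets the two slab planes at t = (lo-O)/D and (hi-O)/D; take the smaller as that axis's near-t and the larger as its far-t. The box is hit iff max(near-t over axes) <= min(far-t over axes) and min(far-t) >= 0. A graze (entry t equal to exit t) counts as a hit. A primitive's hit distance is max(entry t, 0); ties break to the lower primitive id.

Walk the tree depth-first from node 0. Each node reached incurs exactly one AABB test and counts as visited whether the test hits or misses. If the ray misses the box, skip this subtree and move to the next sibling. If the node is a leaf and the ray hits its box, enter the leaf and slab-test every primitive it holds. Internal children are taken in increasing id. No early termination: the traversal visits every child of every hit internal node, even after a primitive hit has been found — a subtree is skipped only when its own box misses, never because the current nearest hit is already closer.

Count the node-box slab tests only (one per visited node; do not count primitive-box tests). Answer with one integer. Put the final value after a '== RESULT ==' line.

Walk:
N0 x:[31/3,67/3] y:[-20,11] z:[-21,13] -> hit [31/3,11], descend [1, 2, 3, 8]
  N1 x:[58/3,67/3] y:[-19,-5] z:[-21,-9] -> miss, prune
  N2 x:[12,41/3] y:[2,11] z:[4,12] -> miss, prune
  N3 x:[17,22] y:[-20,7] z:[7,13] -> miss, prune
  N8 x:[31/3,52/3] y:[-20,6] z:[-21,1] -> miss, prune

Summary -> nodes [0, 1, 2, 3, 8]; box-tests=5; leaf-entries=0; first=miss

== RESULT ==
5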